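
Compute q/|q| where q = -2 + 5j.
-0.3714 + 0.9285j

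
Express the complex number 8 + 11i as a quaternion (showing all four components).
8 + 11i + 0j + 0k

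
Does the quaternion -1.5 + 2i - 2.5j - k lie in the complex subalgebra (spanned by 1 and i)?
No. The quaternion -1.5 + 2i - 2.5j - k has j-coefficient y = -2.5 and k-coefficient z = -1, not both zero, so it does not lie in the complex subalgebra spanned by 1 and i.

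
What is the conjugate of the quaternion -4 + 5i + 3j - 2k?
-4 - 5i - 3j + 2k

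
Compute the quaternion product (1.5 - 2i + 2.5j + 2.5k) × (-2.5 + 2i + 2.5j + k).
-8.5 + 4.25i + 4.5j - 14.75k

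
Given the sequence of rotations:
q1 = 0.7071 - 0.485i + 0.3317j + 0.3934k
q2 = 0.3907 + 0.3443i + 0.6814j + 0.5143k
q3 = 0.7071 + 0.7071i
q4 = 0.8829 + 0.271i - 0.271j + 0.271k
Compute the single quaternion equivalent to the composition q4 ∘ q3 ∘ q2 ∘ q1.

q2 · q1 = 0.0149 + 0.1514i + 0.2265j + 0.962k
q3 · q2 · q1 = -0.0965 + 0.1176i - 0.5201j + 0.8404k
q4 · q3 · q2 · q1 = -0.4858 - 0.0091i - 0.6289j + 0.6068k
-0.4858 - 0.0091i - 0.6289j + 0.6068k


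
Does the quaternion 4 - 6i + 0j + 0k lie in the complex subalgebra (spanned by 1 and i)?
Yes. The quaternion 4 - 6i has j- and k-coefficients y = z = 0, so it lies in the complex subalgebra spanned by 1 and i.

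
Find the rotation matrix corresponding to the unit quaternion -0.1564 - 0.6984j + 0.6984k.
[[-0.9511, 0.2185, 0.2185], [-0.2185, 0.0245, -0.9755], [-0.2185, -0.9755, 0.0245]]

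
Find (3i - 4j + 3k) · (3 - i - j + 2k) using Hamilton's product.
-7 + 4i - 21j + 2k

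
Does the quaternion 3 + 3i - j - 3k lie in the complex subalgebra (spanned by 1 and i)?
No. The quaternion 3 + 3i - j - 3k has j-coefficient y = -1 and k-coefficient z = -3, not both zero, so it does not lie in the complex subalgebra spanned by 1 and i.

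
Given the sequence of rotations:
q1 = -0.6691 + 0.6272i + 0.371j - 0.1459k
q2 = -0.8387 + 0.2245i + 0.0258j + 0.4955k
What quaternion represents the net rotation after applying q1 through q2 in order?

q2 · q1 = 0.4831 - 0.8638i + 0.0151j - 0.1421k
0.4831 - 0.8638i + 0.0151j - 0.1421k


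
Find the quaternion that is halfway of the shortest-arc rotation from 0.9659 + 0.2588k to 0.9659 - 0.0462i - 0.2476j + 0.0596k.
0.9786 - 0.0234i - 0.1254j + 0.1613k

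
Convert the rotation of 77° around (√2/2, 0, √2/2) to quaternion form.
0.7826 + 0.4402i + 0.4402k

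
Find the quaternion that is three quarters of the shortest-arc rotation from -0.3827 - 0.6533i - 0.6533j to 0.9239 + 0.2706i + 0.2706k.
-0.8628 - 0.4125i - 0.1928j - 0.2196k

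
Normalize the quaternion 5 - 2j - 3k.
0.8111 - 0.3244j - 0.4867k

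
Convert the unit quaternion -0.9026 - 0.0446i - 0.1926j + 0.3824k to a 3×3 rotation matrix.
[[0.6334, 0.7075, 0.3136], [-0.6731, 0.7036, -0.2278], [-0.3818, -0.0668, 0.9218]]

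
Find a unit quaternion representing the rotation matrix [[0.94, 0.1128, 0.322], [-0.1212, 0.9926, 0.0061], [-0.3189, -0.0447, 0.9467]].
0.9848 - 0.0129i + 0.1627j - 0.0594k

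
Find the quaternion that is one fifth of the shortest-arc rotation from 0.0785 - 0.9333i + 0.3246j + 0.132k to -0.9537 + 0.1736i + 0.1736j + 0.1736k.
0.3411 - 0.9038i + 0.2483j + 0.0719k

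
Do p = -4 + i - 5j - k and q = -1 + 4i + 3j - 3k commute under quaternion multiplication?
No: pq = 12 + i - 8j + 36k ≠ 12 - 35i - 6j - 10k = qp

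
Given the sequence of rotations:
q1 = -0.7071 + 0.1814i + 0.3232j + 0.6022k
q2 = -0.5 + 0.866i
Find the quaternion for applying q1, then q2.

q2 · q1 = 0.1965 - 0.703i - 0.6831j - 0.0212k
0.1965 - 0.703i - 0.6831j - 0.0212k


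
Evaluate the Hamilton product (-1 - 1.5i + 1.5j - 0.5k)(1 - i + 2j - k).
-6 - i - 1.5j - k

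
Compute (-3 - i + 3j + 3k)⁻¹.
-0.1071 + 0.0357i - 0.1071j - 0.1071k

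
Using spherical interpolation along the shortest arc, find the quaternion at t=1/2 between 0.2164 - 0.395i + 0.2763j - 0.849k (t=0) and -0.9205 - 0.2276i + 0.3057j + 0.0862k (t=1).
0.7672 - 0.113i - 0.0198j - 0.6311k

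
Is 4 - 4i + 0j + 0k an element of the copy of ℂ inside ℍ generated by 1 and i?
Yes. The quaternion 4 - 4i has j- and k-coefficients y = z = 0, so it lies in the complex subalgebra spanned by 1 and i.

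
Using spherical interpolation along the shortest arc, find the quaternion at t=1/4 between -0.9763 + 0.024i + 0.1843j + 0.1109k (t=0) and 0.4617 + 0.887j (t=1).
-0.9863 + 0.0205i - 0.1336j + 0.0948k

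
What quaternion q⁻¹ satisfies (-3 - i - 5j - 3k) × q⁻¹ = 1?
-0.0682 + 0.0227i + 0.1136j + 0.0682k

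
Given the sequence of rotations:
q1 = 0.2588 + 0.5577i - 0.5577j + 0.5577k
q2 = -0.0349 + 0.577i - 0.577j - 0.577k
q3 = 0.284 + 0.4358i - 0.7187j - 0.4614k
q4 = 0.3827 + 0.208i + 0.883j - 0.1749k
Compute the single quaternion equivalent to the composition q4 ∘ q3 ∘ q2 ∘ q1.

q2 · q1 = -0.3308 - 0.5137i - 0.7734j - 0.1688k
q3 · q2 · q1 = -0.5038 - 0.5256i + 0.3287j - 0.6016k
q4 · q3 · q2 · q1 = -0.4789 - 0.7797i - 0.102j + 0.3904k
-0.4789 - 0.7797i - 0.102j + 0.3904k


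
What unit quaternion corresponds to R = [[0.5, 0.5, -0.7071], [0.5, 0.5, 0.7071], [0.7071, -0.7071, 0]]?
0.7071 - 0.5i - 0.5j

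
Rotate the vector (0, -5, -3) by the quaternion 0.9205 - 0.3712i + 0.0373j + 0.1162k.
(1.261, -5.563, 1.209)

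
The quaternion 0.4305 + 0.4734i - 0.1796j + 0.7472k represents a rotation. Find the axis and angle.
axis = (0.5245, -0.199, 0.8278), θ = 129°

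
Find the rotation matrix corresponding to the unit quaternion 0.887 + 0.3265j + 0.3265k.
[[0.5736, -0.5792, 0.5792], [0.5792, 0.7868, 0.2132], [-0.5792, 0.2132, 0.7868]]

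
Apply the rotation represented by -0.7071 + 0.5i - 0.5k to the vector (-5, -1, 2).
(-2.793, -2.121, 4.207)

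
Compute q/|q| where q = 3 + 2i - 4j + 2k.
0.5222 + 0.3482i - 0.6963j + 0.3482k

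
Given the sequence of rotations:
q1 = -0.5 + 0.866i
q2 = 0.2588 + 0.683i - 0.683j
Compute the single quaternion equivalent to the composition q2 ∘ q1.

q2 · q1 = -0.7209 - 0.1174i + 0.3415j + 0.5915k
-0.7209 - 0.1174i + 0.3415j + 0.5915k


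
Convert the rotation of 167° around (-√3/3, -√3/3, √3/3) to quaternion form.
0.1132 - 0.5736i - 0.5736j + 0.5736k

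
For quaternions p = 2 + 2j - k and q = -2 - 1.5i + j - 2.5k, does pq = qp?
No: pq = -8.5 - 7i - 0.5j ≠ -8.5 + i - 3.5j - 6k = qp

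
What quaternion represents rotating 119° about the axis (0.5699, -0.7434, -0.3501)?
0.5075 + 0.491i - 0.6405j - 0.3017k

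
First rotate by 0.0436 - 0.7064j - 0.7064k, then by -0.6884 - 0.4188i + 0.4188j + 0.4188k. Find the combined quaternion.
0.5617 - 0.0183i + 0.2087j + 0.8004k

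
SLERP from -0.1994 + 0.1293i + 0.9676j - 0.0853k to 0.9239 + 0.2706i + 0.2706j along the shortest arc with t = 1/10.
-0.0589 + 0.1654i + 0.981j - 0.083k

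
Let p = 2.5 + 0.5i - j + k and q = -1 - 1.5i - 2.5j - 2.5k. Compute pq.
-1.75 + 0.75i - 5.5j - 10k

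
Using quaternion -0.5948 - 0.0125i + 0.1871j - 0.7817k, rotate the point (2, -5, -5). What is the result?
(5.104, 4.499, -2.776)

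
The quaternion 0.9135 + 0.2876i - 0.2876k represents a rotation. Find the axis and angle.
axis = (√2/2, 0, -√2/2), θ = 48°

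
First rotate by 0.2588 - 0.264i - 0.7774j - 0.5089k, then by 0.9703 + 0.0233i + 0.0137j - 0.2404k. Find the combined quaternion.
0.1456 - 0.444i - 0.6754j - 0.5705k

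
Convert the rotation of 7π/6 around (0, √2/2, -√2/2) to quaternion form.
-0.2588 + 0.683j - 0.683k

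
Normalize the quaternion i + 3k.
0.3162i + 0.9487k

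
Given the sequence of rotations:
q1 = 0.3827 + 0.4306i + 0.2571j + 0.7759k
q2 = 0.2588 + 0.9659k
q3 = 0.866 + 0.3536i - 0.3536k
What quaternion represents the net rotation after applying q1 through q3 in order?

q2 · q1 = -0.6504 - 0.1369i + 0.4825j + 0.5705k
q3 · q2 · q1 = -0.3131 - 0.1779i + 0.2645j + 0.8946k
-0.3131 - 0.1779i + 0.2645j + 0.8946k


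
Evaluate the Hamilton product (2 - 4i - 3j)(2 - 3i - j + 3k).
-11 - 23i + 4j + k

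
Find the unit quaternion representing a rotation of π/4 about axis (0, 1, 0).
0.9239 + 0.3827j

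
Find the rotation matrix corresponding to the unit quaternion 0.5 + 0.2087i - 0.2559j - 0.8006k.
[[-0.4129, 0.6938, -0.5901], [-0.9074, -0.369, 0.201], [-0.0783, 0.6184, 0.7819]]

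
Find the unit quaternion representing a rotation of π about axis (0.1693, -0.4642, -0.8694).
0.1693i - 0.4642j - 0.8694k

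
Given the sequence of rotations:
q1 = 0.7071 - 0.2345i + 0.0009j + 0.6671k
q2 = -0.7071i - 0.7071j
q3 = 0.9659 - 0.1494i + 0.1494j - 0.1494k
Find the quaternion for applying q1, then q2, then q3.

q2 · q1 = -0.1652 - 0.9717i - 0.0283j - 0.1665k
q3 · q2 · q1 = -0.3254 - 0.943i + 0.0683j + 0.0133k
-0.3254 - 0.943i + 0.0683j + 0.0133k


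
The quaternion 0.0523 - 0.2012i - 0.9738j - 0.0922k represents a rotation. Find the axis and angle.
axis = (-0.2015, -0.9751, -0.0923), θ = 174°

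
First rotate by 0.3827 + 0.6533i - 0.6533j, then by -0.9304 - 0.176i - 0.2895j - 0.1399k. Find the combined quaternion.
-0.4302 - 0.7666i + 0.4056j + 0.2506k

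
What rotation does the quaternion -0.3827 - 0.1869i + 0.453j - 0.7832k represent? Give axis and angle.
axis = (-0.2023, 0.4903, -0.8477), θ = 5π/4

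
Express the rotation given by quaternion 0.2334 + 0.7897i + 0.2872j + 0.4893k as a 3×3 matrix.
[[0.3562, 0.2252, 0.9069], [0.682, -0.7261, -0.0876], [0.6387, 0.6497, -0.4122]]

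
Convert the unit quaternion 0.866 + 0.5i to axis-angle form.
axis = (1, 0, 0), θ = π/3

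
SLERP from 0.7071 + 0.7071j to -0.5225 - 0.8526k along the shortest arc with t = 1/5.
0.7535 + 0.6207j + 0.2167k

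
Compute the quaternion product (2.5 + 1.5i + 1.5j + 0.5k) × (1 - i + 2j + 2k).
i + 3j + 10k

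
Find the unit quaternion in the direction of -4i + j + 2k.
-0.8729i + 0.2182j + 0.4364k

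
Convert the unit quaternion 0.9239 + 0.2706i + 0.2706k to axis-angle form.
axis = (√2/2, 0, √2/2), θ = π/4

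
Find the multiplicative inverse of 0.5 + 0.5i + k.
0.3333 - 0.3333i - 0.6667k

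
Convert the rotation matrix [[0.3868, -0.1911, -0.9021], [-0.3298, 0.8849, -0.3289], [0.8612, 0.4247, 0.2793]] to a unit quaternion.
0.7986 + 0.2359i - 0.552j - 0.0434k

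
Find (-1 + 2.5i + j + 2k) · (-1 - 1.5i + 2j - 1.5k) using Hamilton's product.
5.75 - 6.5i - 2.25j + 6k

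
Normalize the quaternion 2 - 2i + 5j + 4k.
0.2857 - 0.2857i + 0.7143j + 0.5714k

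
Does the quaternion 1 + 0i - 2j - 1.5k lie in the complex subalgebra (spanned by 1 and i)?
No. The quaternion 1 - 2j - 1.5k has j-coefficient y = -2 and k-coefficient z = -1.5, not both zero, so it does not lie in the complex subalgebra spanned by 1 and i.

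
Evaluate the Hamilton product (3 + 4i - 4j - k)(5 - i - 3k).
16 + 29i - 7j - 18k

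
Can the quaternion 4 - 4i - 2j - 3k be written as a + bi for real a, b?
No. The quaternion 4 - 4i - 2j - 3k has j-coefficient y = -2 and k-coefficient z = -3, not both zero, so it does not lie in the complex subalgebra spanned by 1 and i.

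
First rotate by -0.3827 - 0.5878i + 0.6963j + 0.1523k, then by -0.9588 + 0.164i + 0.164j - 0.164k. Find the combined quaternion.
0.3741 + 0.64i - 0.659j + 0.1273k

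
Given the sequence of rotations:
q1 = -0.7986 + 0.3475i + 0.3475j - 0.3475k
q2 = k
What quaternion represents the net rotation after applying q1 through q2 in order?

q2 · q1 = 0.3475 - 0.3475i + 0.3475j - 0.7986k
0.3475 - 0.3475i + 0.3475j - 0.7986k


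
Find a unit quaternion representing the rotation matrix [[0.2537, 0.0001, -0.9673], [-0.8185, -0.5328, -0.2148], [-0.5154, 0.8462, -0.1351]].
0.3827 + 0.6931i - 0.2952j - 0.5348k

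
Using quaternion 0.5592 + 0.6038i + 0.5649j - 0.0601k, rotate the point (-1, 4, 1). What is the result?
(3.202, -0.304, 2.767)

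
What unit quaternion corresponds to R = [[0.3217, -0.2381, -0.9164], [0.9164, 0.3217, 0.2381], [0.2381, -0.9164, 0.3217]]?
0.7009 - 0.4118i - 0.4118j + 0.4118k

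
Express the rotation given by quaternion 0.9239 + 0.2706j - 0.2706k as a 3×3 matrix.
[[0.7071, 0.5, 0.5], [-0.5, 0.8536, -0.1464], [-0.5, -0.1464, 0.8536]]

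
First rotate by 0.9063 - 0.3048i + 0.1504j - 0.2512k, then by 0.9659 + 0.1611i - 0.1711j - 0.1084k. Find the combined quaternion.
0.923 - 0.0891i + 0.0637j - 0.3688k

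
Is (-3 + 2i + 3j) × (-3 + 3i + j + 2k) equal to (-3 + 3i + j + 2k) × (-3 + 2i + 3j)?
No: pq = -9i - 16j - 13k ≠ -21i - 8j + k = qp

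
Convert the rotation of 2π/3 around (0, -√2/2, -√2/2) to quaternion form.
0.5 - 0.6124j - 0.6124k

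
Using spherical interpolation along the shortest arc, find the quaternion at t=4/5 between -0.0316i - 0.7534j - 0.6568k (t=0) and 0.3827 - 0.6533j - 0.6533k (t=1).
0.3091 - 0.0065i - 0.6823j - 0.6625k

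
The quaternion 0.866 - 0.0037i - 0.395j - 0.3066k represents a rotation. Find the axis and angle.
axis = (-0.0074, -0.7899, -0.6131), θ = π/3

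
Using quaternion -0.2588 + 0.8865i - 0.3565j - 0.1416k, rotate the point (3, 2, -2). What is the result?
(0.839, -4.02, -0.371)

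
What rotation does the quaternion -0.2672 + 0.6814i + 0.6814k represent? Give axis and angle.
axis = (√2/2, 0, √2/2), θ = 211°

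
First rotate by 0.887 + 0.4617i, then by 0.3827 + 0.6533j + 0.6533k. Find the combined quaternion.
0.3395 + 0.1767i + 0.8811j + 0.2778k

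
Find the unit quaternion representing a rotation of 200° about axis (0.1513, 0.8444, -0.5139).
-0.1736 + 0.149i + 0.8316j - 0.5061k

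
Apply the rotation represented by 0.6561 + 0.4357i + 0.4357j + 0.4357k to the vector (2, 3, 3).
(2.759, 2.049, 3.192)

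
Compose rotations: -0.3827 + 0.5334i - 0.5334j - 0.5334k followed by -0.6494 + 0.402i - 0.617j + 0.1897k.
-0.1938 - 0.0699i + 0.8981j + 0.3885k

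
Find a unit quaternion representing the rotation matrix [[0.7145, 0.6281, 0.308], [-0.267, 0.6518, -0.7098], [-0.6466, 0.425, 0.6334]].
0.866 + 0.3276i + 0.2756j - 0.2584k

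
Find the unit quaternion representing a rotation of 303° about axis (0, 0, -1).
-0.8788 - 0.4772k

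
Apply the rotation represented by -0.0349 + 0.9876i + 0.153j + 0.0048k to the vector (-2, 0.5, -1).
(-1.754, -1.15, 0.923)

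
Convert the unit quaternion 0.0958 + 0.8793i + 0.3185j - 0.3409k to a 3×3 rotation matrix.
[[0.5647, 0.6254, -0.5385], [0.4948, -0.7788, -0.3856], [-0.6605, -0.0487, -0.7492]]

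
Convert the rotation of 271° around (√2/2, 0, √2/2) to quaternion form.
-0.7133 + 0.4956i + 0.4956k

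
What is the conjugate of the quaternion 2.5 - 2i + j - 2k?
2.5 + 2i - j + 2k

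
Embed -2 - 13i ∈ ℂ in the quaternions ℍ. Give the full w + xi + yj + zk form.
-2 - 13i + 0j + 0k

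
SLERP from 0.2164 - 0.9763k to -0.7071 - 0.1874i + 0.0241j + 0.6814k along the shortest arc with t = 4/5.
0.6248 + 0.1534i - 0.0197j - 0.7653k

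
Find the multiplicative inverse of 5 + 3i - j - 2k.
0.1282 - 0.0769i + 0.0256j + 0.0513k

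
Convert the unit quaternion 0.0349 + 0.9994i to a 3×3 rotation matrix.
[[1, 0, 0], [0, -0.9976, -0.0698], [0, 0.0698, -0.9976]]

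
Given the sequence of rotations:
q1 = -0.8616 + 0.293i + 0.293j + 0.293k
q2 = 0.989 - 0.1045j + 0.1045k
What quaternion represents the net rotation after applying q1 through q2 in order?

q2 · q1 = -0.8521 + 0.2285i + 0.4104j + 0.2304k
-0.8521 + 0.2285i + 0.4104j + 0.2304k


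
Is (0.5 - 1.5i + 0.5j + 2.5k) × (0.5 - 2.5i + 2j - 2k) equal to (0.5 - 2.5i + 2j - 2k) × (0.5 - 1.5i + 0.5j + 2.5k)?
No: pq = 0.5 - 8i - 8j - 1.5k ≠ 0.5 + 4i + 10.5j + 2k = qp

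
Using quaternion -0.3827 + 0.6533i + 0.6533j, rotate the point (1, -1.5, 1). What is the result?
(-1.634, 1.134, 0.543)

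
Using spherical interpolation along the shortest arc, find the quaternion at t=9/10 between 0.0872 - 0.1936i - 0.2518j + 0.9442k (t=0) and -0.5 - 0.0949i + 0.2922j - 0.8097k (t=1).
0.4632 + 0.0659i - 0.2917j + 0.8343k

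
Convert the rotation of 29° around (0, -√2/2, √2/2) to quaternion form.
0.9681 - 0.177j + 0.177k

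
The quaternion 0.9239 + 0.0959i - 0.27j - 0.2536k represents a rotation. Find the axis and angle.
axis = (0.2506, -0.7056, -0.6628), θ = π/4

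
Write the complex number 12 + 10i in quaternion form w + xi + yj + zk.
12 + 10i + 0j + 0k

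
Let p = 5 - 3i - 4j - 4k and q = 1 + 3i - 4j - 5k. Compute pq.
-22 + 16i - 51j - 5k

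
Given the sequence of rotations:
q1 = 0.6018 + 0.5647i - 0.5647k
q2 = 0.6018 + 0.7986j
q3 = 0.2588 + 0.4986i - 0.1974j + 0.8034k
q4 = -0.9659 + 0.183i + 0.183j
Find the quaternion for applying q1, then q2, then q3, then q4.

q2 · q1 = 0.3622 - 0.1111i + 0.4806j - 0.7908k
q3 · q2 · q1 = 0.8793 - 0.0782i + 0.3579j + 0.304k
q4 · q3 · q2 · q1 = -0.9005 + 0.2921i - 0.2404j - 0.2138k
-0.9005 + 0.2921i - 0.2404j - 0.2138k


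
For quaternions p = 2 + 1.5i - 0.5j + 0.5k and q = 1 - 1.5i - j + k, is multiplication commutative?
No: pq = 3.25 - 1.5i - 4.75j + 0.25k ≠ 3.25 - 1.5i - 0.25j + 4.75k = qp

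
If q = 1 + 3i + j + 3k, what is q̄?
1 - 3i - j - 3k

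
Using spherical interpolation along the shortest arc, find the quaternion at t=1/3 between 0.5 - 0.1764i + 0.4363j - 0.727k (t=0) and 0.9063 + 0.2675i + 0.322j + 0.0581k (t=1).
0.7281 - 0.0253i + 0.4505j - 0.5161k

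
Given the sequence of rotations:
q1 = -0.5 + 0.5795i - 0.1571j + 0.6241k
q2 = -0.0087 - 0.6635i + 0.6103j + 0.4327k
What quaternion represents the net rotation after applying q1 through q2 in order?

q2 · q1 = 0.2147 + 0.7756i + 0.3611j - 0.4712k
0.2147 + 0.7756i + 0.3611j - 0.4712k


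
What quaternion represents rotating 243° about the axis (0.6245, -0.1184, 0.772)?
-0.5225 + 0.5325i - 0.101j + 0.6582k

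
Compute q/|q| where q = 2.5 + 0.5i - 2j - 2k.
0.6565 + 0.1313i - 0.5252j - 0.5252k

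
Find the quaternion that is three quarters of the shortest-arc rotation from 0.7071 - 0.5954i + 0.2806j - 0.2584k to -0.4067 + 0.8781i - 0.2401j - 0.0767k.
0.4968 - 0.8288i + 0.2574j - 0.0089k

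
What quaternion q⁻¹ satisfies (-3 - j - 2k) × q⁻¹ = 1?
-0.2143 + 0.0714j + 0.1429k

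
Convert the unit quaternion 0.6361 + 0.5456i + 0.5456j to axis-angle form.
axis = (√2/2, √2/2, 0), θ = 101°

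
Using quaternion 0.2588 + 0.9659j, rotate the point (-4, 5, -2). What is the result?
(2.464, 5, 3.732)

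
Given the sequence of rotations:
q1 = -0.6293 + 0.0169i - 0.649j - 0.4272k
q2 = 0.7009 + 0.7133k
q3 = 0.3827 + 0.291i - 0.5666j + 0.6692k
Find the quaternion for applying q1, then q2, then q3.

q2 · q1 = -0.1364 + 0.4748i - 0.4428j - 0.7483k
q3 · q2 · q1 = 0.0595 + 0.8623i + 0.4433j - 0.2375k
0.0595 + 0.8623i + 0.4433j - 0.2375k


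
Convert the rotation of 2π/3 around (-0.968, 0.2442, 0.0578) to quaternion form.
0.5 - 0.8383i + 0.2115j + 0.0501k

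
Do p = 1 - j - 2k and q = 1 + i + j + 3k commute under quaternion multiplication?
No: pq = 8 - 2j + 2k ≠ 8 + 2i + 2j = qp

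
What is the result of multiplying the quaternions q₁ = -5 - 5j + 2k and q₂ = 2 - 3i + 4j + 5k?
-18i - 36j - 36k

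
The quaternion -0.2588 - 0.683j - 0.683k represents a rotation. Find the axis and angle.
axis = (0, -√2/2, -√2/2), θ = 7π/6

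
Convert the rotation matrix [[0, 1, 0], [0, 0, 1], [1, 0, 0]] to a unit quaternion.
-0.5 + 0.5i + 0.5j + 0.5k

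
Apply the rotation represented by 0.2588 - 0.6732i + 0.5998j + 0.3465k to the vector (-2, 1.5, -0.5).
(-1.483, 0.655, 1.968)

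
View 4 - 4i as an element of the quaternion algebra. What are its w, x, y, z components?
4 - 4i + 0j + 0k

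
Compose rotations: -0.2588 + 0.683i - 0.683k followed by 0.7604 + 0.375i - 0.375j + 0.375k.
-0.1968 + 0.6784i + 0.6093j - 0.3603k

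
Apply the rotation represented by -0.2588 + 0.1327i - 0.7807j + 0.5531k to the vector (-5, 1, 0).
(4.233, 2.82, 0.354)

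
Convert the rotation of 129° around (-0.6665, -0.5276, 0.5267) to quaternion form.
0.4305 - 0.6016i - 0.4762j + 0.4754k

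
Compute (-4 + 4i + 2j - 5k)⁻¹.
-0.0656 - 0.0656i - 0.0328j + 0.082k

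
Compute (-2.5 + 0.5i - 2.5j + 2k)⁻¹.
-0.1493 - 0.0299i + 0.1493j - 0.1194k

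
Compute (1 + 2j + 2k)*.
1 - 2j - 2k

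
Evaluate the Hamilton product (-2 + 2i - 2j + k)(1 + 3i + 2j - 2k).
-2 - 2i + j + 15k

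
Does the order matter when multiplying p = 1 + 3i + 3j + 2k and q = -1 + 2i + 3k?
Yes: pq = -13 + 8i - 8j - 5k ≠ -13 - 10i + 2j + 7k = qp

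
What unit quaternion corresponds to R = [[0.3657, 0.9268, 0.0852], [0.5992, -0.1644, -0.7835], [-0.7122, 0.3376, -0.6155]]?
0.3827 + 0.7324i + 0.5209j - 0.214k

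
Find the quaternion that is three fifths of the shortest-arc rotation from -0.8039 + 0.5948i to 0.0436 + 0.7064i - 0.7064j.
-0.364 + 0.7882i - 0.4962j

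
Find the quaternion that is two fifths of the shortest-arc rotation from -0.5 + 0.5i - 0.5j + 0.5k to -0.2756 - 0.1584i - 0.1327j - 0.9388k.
-0.2182 + 0.4348i - 0.2895j + 0.8243k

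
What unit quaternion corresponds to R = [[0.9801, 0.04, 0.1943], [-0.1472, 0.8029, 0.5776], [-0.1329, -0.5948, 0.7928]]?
0.9455 - 0.31i + 0.0865j - 0.0495k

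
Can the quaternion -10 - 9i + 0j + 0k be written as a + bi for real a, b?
Yes. The quaternion -10 - 9i has j- and k-coefficients y = z = 0, so it lies in the complex subalgebra spanned by 1 and i.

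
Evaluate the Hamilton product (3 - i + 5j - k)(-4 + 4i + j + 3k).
-10 + 32i - 18j - 8k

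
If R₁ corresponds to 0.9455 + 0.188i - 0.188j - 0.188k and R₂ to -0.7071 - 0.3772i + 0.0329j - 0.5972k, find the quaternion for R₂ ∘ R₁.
-0.7037 - 0.608i - 0.0191j - 0.367k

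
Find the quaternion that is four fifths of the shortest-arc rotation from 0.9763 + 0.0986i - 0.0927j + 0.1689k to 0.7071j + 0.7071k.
0.2921 + 0.0295i + 0.6357j + 0.7139k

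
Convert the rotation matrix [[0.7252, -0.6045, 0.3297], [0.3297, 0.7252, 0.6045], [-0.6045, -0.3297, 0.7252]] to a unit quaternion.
0.891 - 0.2621i + 0.2621j + 0.2621k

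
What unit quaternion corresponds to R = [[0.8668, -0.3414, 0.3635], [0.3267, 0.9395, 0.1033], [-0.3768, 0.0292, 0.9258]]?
0.9659 - 0.0192i + 0.1916j + 0.1729k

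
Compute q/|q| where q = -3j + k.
-0.9487j + 0.3162k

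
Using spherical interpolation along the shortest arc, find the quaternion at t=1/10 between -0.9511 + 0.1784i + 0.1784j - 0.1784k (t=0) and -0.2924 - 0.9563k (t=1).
-0.9287 + 0.1674i + 0.1674j - 0.2855k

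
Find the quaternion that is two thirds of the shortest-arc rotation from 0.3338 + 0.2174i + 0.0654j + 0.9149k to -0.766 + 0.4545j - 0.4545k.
0.6746 + 0.0814i - 0.3016j + 0.6688k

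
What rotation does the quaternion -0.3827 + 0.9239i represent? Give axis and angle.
axis = (1, 0, 0), θ = 5π/4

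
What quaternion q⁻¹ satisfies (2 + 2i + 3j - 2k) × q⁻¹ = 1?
0.0952 - 0.0952i - 0.1429j + 0.0952k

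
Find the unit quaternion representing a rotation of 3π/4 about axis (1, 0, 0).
0.3827 + 0.9239i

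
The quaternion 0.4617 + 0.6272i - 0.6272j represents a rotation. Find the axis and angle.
axis = (√2/2, -√2/2, 0), θ = 125°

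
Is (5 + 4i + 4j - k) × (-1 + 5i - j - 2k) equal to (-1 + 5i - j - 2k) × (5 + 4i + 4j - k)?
No: pq = -23 + 12i - 6j - 33k ≠ -23 + 30i - 12j + 15k = qp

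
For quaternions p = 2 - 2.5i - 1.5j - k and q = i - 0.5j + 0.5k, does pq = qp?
No: pq = 2.25 + 0.75i - 0.75j + 3.75k ≠ 2.25 + 3.25i - 1.25j - 1.75k = qp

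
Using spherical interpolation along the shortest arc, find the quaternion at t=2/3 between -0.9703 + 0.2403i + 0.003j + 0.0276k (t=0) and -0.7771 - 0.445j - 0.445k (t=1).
-0.8967 + 0.087i - 0.3113j - 0.3024k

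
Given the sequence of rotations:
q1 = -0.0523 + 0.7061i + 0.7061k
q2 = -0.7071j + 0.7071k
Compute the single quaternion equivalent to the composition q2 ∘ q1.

q2 · q1 = -0.4993 - 0.4993i + 0.5363j + 0.4623k
-0.4993 - 0.4993i + 0.5363j + 0.4623k


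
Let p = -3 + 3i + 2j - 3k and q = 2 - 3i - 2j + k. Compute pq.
10 + 11i + 16j - 9k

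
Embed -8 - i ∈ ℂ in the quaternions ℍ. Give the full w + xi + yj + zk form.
-8 - i + 0j + 0k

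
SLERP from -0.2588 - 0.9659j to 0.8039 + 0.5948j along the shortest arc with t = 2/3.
-0.6517 - 0.7585j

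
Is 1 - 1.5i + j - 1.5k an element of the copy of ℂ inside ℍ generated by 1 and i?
No. The quaternion 1 - 1.5i + j - 1.5k has j-coefficient y = 1 and k-coefficient z = -1.5, not both zero, so it does not lie in the complex subalgebra spanned by 1 and i.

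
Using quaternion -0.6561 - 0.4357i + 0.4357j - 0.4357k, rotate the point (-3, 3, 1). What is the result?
(-3.768, -0.806, -2.037)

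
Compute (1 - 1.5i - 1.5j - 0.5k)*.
1 + 1.5i + 1.5j + 0.5k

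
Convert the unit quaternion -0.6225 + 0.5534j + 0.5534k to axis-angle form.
axis = (0, √2/2, √2/2), θ = 257°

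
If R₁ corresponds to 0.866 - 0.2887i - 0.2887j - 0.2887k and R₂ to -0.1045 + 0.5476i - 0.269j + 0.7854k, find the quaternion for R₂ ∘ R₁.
0.2167 + 0.8088i - 0.2714j + 0.4746k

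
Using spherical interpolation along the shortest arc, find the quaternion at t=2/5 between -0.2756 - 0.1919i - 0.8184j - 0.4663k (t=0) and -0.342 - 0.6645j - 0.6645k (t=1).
-0.3061 - 0.1164i - 0.7664j - 0.5527k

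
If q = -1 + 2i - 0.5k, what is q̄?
-1 - 2i + 0.5k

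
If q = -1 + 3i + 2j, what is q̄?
-1 - 3i - 2j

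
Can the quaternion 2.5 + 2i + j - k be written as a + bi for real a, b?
No. The quaternion 2.5 + 2i + j - k has j-coefficient y = 1 and k-coefficient z = -1, not both zero, so it does not lie in the complex subalgebra spanned by 1 and i.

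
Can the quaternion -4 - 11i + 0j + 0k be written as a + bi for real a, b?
Yes. The quaternion -4 - 11i has j- and k-coefficients y = z = 0, so it lies in the complex subalgebra spanned by 1 and i.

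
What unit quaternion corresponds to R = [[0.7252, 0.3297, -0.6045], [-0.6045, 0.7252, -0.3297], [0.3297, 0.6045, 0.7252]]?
0.891 + 0.2621i - 0.2621j - 0.2621k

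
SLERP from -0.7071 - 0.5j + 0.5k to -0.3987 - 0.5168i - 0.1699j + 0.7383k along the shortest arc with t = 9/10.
-0.443 - 0.4736i - 0.2106j + 0.7315k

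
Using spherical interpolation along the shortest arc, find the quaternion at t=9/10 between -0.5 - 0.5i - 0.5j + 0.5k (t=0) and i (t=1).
-0.0603 - 0.9945i - 0.0603j + 0.0603k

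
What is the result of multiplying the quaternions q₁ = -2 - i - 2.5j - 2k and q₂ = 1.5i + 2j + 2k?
10.5 - 4i - 5j - 2.25k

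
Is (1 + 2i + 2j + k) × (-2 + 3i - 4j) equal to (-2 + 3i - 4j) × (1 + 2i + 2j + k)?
No: pq = 3i - 5j - 16k ≠ -5i - 11j + 12k = qp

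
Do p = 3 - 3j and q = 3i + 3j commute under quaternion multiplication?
No: pq = 9 + 9i + 9j + 9k ≠ 9 + 9i + 9j - 9k = qp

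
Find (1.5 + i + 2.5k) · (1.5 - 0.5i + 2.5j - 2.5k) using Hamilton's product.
9 - 5.5i + 5j + 2.5k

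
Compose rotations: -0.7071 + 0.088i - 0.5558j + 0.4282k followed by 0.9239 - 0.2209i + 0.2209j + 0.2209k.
-0.6057 + 0.4549i - 0.5557j + 0.3428k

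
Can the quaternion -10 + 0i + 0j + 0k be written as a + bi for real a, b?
Yes. The quaternion -10 has j- and k-coefficients y = z = 0, so it lies in the complex subalgebra spanned by 1 and i.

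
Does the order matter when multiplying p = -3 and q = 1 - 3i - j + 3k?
No: pq = qp = -3 + 9i + 3j - 9k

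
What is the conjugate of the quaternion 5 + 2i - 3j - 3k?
5 - 2i + 3j + 3k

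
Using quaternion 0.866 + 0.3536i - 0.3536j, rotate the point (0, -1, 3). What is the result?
(-1.587, -2.587, 0.887)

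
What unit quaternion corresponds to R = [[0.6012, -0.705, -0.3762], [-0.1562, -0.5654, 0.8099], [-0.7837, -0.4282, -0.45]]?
-0.3827 + 0.8088i - 0.2662j - 0.3585k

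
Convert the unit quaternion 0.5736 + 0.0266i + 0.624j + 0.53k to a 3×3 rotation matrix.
[[-0.3406, -0.5748, 0.744], [0.6412, 0.4368, 0.6309], [-0.6877, 0.692, 0.2198]]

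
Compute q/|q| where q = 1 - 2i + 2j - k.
0.3162 - 0.6325i + 0.6325j - 0.3162k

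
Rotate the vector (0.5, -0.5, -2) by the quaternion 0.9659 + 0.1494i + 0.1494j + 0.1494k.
(-0.089, 0.199, -2.11)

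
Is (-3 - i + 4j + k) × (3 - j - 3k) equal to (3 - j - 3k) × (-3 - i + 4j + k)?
No: pq = -2 - 14i + 12j + 13k ≠ -2 + 8i + 18j + 11k = qp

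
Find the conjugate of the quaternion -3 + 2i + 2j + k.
-3 - 2i - 2j - k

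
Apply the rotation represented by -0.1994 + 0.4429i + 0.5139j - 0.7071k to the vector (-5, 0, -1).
(3.472, -3.136, 2.028)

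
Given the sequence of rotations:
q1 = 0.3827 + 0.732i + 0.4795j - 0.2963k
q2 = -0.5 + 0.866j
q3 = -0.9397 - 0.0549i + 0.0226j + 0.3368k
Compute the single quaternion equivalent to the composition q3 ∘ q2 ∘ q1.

q2 · q1 = -0.6066 - 0.6226i + 0.0917j - 0.4858k
q3 · q2 · q1 = 0.6974 + 0.5765i - 0.3362j + 0.2612k
0.6974 + 0.5765i - 0.3362j + 0.2612k


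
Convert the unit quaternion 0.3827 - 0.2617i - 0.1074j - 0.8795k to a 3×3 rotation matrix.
[[-0.5701, 0.7294, 0.3781], [-0.617, -0.684, 0.3892], [0.5425, -0.0114, 0.84]]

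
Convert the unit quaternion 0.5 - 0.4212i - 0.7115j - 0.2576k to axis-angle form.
axis = (-0.4864, -0.8216, -0.2975), θ = 2π/3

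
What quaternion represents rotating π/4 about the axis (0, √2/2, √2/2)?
0.9239 + 0.2706j + 0.2706k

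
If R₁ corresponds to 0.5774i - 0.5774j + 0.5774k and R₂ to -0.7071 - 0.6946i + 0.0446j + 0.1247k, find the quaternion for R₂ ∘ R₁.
0.3548 - 0.3105i + 0.8813j - 0.033k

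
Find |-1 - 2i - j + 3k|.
√15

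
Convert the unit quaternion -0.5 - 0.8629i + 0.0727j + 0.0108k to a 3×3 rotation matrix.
[[0.9892, -0.1147, -0.0913], [-0.1363, -0.4894, -0.8613], [0.0541, 0.8645, -0.4998]]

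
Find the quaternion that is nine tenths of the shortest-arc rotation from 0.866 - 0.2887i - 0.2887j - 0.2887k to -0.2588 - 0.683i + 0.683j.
0.3676 + 0.6161i - 0.6955j - 0.0397k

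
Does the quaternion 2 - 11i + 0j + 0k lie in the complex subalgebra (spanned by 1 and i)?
Yes. The quaternion 2 - 11i has j- and k-coefficients y = z = 0, so it lies in the complex subalgebra spanned by 1 and i.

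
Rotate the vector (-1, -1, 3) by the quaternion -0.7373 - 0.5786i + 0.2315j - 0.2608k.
(-0.223, -3.233, -0.706)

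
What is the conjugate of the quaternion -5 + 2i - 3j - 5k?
-5 - 2i + 3j + 5k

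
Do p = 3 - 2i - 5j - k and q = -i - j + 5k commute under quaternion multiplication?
No: pq = -2 - 29i + 8j + 12k ≠ -2 + 23i - 14j + 18k = qp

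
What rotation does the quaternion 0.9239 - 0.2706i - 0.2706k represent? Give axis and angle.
axis = (-√2/2, 0, -√2/2), θ = π/4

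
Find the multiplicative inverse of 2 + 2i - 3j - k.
0.1111 - 0.1111i + 0.1667j + 0.0556k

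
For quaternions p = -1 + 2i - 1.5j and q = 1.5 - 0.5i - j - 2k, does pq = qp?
No: pq = -2 + 6.5i + 2.75j - 0.75k ≠ -2 + 0.5i - 5.25j + 4.75k = qp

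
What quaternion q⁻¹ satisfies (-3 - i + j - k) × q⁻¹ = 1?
-0.25 + 0.0833i - 0.0833j + 0.0833k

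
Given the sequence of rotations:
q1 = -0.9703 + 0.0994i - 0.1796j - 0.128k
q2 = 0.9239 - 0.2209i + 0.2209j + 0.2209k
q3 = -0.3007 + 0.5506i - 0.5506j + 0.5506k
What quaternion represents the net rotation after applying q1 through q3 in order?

q2 · q1 = -0.8066 + 0.3176i - 0.3866j - 0.3149k
q3 · q2 · q1 = 0.0282 - 0.1534i + 0.9086j - 0.3874k
0.0282 - 0.1534i + 0.9086j - 0.3874k


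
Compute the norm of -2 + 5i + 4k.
√45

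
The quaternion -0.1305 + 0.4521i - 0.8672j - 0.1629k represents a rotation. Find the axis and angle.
axis = (0.456, -0.8747, -0.1643), θ = 195°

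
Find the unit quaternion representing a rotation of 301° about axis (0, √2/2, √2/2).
-0.8704 + 0.3482j + 0.3482k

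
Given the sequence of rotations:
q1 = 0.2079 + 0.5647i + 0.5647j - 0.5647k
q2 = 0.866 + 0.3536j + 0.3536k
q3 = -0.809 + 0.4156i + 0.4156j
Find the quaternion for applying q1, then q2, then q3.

q2 · q1 = 0.18 + 0.0897i + 0.7622j - 0.6152k
q3 · q2 · q1 = -0.4997 - 0.2534i - 0.2861j + 0.7772k
-0.4997 - 0.2534i - 0.2861j + 0.7772k


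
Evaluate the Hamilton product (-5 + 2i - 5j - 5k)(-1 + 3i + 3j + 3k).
29 - 17i - 31j + 11k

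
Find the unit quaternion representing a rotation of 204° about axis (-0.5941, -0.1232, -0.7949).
-0.2079 - 0.5811i - 0.1205j - 0.7775k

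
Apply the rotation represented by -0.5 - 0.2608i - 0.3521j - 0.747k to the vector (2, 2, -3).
(-4.08, 0.561, -0.199)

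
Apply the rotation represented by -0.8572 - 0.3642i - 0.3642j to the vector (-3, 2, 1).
(-1.049, 0.049, 3.591)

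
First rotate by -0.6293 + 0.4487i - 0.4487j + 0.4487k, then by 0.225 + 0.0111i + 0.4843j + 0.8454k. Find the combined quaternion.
-0.3086 + 0.6906i - 0.0314j - 0.6533k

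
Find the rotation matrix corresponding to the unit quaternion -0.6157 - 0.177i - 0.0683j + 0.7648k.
[[-0.1792, 0.966, -0.1866], [-0.9176, -0.2325, -0.3224], [-0.3548, 0.1135, 0.928]]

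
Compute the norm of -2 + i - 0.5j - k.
2.5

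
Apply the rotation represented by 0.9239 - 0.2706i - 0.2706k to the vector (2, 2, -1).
(2.561, -0.086, -1.561)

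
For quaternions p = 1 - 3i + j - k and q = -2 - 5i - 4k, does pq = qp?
No: pq = -21 - 3i - 9j + 3k ≠ -21 + 5i + 5j - 7k = qp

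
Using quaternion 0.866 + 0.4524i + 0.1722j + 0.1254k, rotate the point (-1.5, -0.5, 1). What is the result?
(-0.921, -1.579, 0.395)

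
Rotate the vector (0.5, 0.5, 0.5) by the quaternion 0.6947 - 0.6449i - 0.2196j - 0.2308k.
(0.697, 0.511, -0.06)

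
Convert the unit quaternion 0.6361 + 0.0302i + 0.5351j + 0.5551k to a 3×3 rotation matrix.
[[-0.1889, -0.6739, 0.7143], [0.7385, 0.3819, 0.5556], [-0.6472, 0.6325, 0.4255]]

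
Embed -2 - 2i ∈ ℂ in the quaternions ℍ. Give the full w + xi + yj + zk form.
-2 - 2i + 0j + 0k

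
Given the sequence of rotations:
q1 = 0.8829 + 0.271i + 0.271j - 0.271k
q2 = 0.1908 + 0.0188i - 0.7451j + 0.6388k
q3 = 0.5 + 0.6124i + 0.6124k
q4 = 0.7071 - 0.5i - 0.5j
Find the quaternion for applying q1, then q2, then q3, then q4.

q2 · q1 = 0.5384 + 0.0971i - 0.4279j + 0.7193k
q3 · q2 · q1 = -0.2308 + 0.6403i - 0.595j + 0.4273k
q4 · q3 · q2 · q1 = -0.1405 + 0.3545i - 0.0917j + 0.9198k
-0.1405 + 0.3545i - 0.0917j + 0.9198k


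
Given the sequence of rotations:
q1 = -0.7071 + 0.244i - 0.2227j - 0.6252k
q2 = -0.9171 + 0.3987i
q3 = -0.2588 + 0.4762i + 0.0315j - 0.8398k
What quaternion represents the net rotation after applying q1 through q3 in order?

q2 · q1 = 0.5512 - 0.5057i + 0.4535j + 0.4846k
q3 · q2 · q1 = 0.4908 + 0.7895i + 0.0939j - 0.3564k
0.4908 + 0.7895i + 0.0939j - 0.3564k


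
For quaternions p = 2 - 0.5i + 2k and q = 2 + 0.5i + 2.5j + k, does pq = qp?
No: pq = 2.25 - 5i + 6.5j + 4.75k ≠ 2.25 + 5i + 3.5j + 7.25k = qp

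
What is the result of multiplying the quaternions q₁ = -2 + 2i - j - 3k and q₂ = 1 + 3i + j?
-7 - i - 12j + 2k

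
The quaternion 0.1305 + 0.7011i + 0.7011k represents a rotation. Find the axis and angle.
axis = (√2/2, 0, √2/2), θ = 165°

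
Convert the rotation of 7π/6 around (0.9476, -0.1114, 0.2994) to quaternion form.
-0.2588 + 0.9153i - 0.1076j + 0.2892k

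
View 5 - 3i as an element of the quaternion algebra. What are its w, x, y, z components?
5 - 3i + 0j + 0k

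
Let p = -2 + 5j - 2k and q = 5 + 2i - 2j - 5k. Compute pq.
-10 - 33i + 25j - 10k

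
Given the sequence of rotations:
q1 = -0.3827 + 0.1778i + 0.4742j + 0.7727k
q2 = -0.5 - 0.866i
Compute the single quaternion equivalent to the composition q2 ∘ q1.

q2 · q1 = 0.3453 + 0.2425i + 0.4321j - 0.797k
0.3453 + 0.2425i + 0.4321j - 0.797k


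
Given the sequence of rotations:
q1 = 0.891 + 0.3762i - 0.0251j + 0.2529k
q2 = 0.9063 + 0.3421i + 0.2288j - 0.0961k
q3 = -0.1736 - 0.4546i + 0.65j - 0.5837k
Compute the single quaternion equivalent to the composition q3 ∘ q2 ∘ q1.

q2 · q1 = 0.7089 + 0.7012i + 0.0584j + 0.0489k
q3 · q2 · q1 = 0.1863 - 0.3781i + 0.0636j - 0.9046k
0.1863 - 0.3781i + 0.0636j - 0.9046k


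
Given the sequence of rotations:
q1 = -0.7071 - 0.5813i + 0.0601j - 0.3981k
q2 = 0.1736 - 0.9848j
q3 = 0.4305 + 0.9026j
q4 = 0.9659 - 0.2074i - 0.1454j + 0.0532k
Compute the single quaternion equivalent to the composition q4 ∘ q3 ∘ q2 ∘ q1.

q2 · q1 = -0.0636 + 0.2911i + 0.7068j - 0.6416k
q3 · q2 · q1 = -0.6653 - 0.4538i + 0.2469j - 0.539k
q4 · q3 · q2 · q1 = -0.6722 - 0.2351i + 0.1993j - 0.6732k
-0.6722 - 0.2351i + 0.1993j - 0.6732k


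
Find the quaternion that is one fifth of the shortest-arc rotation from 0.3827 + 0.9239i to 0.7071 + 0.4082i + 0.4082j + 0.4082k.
0.4809 + 0.867i + 0.0924j + 0.0924k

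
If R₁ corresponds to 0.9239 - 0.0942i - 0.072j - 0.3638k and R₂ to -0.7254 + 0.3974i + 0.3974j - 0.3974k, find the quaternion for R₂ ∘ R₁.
-0.7487 + 0.2623i + 0.6014j - 0.0944k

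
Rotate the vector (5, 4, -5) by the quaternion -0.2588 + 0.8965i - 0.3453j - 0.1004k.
(1.029, -8.013, 0.857)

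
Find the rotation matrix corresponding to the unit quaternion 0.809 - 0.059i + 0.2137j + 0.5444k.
[[0.3159, -0.9061, 0.2815], [0.8556, 0.4003, 0.3281], [-0.41, 0.1372, 0.9017]]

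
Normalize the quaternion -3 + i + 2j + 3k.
-0.6255 + 0.2085i + 0.417j + 0.6255k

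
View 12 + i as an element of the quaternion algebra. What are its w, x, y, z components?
12 + i + 0j + 0k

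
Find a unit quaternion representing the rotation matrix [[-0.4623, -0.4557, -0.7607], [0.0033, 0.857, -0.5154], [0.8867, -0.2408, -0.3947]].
-0.5 - 0.1373i + 0.8237j - 0.2295k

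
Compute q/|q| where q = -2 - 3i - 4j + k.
-0.3651 - 0.5477i - 0.7303j + 0.1826k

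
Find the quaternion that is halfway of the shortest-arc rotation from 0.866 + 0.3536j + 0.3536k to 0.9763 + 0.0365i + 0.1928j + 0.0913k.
0.9339 + 0.0185i + 0.277j + 0.2255k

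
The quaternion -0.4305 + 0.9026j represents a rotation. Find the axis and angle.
axis = (0, 1, 0), θ = 231°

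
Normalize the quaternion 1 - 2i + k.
0.4082 - 0.8165i + 0.4082k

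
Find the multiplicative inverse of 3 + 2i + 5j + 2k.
0.0714 - 0.0476i - 0.119j - 0.0476k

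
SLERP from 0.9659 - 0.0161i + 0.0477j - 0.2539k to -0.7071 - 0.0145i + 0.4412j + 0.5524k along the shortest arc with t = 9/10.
0.7484 + 0.0115i - 0.3973j - 0.531k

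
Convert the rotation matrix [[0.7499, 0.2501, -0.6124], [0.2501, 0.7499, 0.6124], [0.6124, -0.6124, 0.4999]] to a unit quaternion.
0.866 - 0.3536i - 0.3536j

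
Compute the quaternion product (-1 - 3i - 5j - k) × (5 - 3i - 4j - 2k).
-36 - 6i - 24j - 6k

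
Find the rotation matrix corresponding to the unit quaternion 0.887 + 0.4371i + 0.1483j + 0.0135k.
[[0.9556, 0.1057, 0.2749], [0.1536, 0.6175, -0.7714], [-0.2513, 0.7794, 0.5739]]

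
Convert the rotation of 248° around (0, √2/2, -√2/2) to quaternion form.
-0.5592 + 0.5862j - 0.5862k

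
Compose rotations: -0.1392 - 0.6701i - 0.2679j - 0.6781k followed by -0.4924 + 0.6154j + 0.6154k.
0.6507 + 0.0775i - 0.3661j + 0.6606k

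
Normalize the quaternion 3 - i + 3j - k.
0.6708 - 0.2236i + 0.6708j - 0.2236k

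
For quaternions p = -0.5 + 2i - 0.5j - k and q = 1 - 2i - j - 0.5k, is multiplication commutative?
No: pq = 2.5 + 2.25i + 3j - 3.75k ≠ 2.5 + 3.75i - 3j + 2.25k = qp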